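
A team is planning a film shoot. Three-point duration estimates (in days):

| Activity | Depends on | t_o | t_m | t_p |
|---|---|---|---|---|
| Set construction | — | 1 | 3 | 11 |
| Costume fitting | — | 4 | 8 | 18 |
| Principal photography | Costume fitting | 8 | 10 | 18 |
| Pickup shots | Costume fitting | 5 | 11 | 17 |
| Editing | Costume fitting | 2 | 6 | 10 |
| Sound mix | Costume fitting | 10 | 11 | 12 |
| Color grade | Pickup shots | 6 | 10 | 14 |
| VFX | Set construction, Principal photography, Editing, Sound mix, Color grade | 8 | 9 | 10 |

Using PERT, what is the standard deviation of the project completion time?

te_Set construction = (1 + 4·3 + 11)/6 = 24/6 = 4; σ²_Set construction = ((11−1)/6)² = 2.778
te_Costume fitting = (4 + 4·8 + 18)/6 = 54/6 = 9; σ²_Costume fitting = ((18−4)/6)² = 5.444
te_Principal photography = (8 + 4·10 + 18)/6 = 66/6 = 11; σ²_Principal photography = ((18−8)/6)² = 2.778
te_Pickup shots = (5 + 4·11 + 17)/6 = 66/6 = 11; σ²_Pickup shots = ((17−5)/6)² = 4.000
te_Editing = (2 + 4·6 + 10)/6 = 36/6 = 6; σ²_Editing = ((10−2)/6)² = 1.778
te_Sound mix = (10 + 4·11 + 12)/6 = 66/6 = 11; σ²_Sound mix = ((12−10)/6)² = 0.111
te_Color grade = (6 + 4·10 + 14)/6 = 60/6 = 10; σ²_Color grade = ((14−6)/6)² = 1.778
te_VFX = (8 + 4·9 + 10)/6 = 54/6 = 9; σ²_VFX = ((10−8)/6)² = 0.111

Forward pass:
ES_Set construction = 0; EF_Set construction = 4
ES_Costume fitting = 0; EF_Costume fitting = 9
ES_Principal photography = 9; EF_Principal photography = 9+11 = 20
ES_Pickup shots = 9; EF_Pickup shots = 9+11 = 20
ES_Editing = 9; EF_Editing = 9+6 = 15
ES_Sound mix = 9; EF_Sound mix = 9+11 = 20
ES_Color grade = 20; EF_Color grade = 20+10 = 30
ES_VFX = max(EF_Set construction=4, EF_Principal photography=20, EF_Editing=15, EF_Sound mix=20, EF_Color grade=30) = 30; EF_VFX = 30+9 = 39
Expected project duration μ = 39 days. Critical path: Costume fitting → Pickup shots → Color grade → VFX.

Variance along critical path = 5.444 + 4.000 + 1.778 + 0.111 = 11.333
σ = √11.333 = 3.367 days

3.37 days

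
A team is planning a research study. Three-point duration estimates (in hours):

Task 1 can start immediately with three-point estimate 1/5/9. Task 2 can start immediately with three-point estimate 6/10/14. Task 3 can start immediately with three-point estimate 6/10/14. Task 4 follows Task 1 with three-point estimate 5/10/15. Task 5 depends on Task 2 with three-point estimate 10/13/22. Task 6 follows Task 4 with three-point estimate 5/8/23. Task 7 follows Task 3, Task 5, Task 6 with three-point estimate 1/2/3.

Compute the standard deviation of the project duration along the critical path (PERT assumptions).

3.70 hours

te_Task 1 = (1 + 4·5 + 9)/6 = 30/6 = 5; σ²_Task 1 = ((9−1)/6)² = 1.778
te_Task 2 = (6 + 4·10 + 14)/6 = 60/6 = 10; σ²_Task 2 = ((14−6)/6)² = 1.778
te_Task 3 = (6 + 4·10 + 14)/6 = 60/6 = 10; σ²_Task 3 = ((14−6)/6)² = 1.778
te_Task 4 = (5 + 4·10 + 15)/6 = 60/6 = 10; σ²_Task 4 = ((15−5)/6)² = 2.778
te_Task 5 = (10 + 4·13 + 22)/6 = 84/6 = 14; σ²_Task 5 = ((22−10)/6)² = 4.000
te_Task 6 = (5 + 4·8 + 23)/6 = 60/6 = 10; σ²_Task 6 = ((23−5)/6)² = 9.000
te_Task 7 = (1 + 4·2 + 3)/6 = 12/6 = 2; σ²_Task 7 = ((3−1)/6)² = 0.111

Forward pass:
ES_Task 1 = 0; EF_Task 1 = 5
ES_Task 2 = 0; EF_Task 2 = 10
ES_Task 3 = 0; EF_Task 3 = 10
ES_Task 4 = 5; EF_Task 4 = 5+10 = 15
ES_Task 5 = 10; EF_Task 5 = 10+14 = 24
ES_Task 6 = 15; EF_Task 6 = 15+10 = 25
ES_Task 7 = max(EF_Task 3=10, EF_Task 5=24, EF_Task 6=25) = 25; EF_Task 7 = 25+2 = 27
Expected project duration μ = 27 hours. Critical path: Task 1 → Task 4 → Task 6 → Task 7.

Variance along critical path = 1.778 + 2.778 + 9.000 + 0.111 = 13.667
σ = √13.667 = 3.697 hours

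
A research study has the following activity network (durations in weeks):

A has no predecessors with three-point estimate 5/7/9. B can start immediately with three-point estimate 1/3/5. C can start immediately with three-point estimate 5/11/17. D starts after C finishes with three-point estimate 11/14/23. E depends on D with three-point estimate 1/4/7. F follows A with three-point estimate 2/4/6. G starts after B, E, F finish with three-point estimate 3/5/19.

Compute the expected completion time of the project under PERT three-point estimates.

37 weeks

te_A = (5 + 4·7 + 9)/6 = 42/6 = 7
te_B = (1 + 4·3 + 5)/6 = 18/6 = 3
te_C = (5 + 4·11 + 17)/6 = 66/6 = 11
te_D = (11 + 4·14 + 23)/6 = 90/6 = 15
te_E = (1 + 4·4 + 7)/6 = 24/6 = 4
te_F = (2 + 4·4 + 6)/6 = 24/6 = 4
te_G = (3 + 4·5 + 19)/6 = 42/6 = 7

Forward pass:
ES_A = 0; EF_A = 7
ES_B = 0; EF_B = 3
ES_C = 0; EF_C = 11
ES_D = 11; EF_D = 11+15 = 26
ES_E = 26; EF_E = 26+4 = 30
ES_F = 7; EF_F = 7+4 = 11
ES_G = max(EF_B=3, EF_E=30, EF_F=11) = 30; EF_G = 30+7 = 37
Expected project duration μ = 37 weeks. Critical path: C → D → E → G.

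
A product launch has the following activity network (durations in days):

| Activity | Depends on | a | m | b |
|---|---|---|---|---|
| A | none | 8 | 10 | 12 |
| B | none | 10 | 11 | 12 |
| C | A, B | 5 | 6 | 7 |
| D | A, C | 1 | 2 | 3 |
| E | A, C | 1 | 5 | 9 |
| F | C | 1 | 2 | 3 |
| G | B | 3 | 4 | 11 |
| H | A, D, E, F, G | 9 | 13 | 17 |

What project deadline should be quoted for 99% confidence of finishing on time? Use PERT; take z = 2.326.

te_A = (8 + 4·10 + 12)/6 = 60/6 = 10; σ²_A = ((12−8)/6)² = 0.444
te_B = (10 + 4·11 + 12)/6 = 66/6 = 11; σ²_B = ((12−10)/6)² = 0.111
te_C = (5 + 4·6 + 7)/6 = 36/6 = 6; σ²_C = ((7−5)/6)² = 0.111
te_D = (1 + 4·2 + 3)/6 = 12/6 = 2; σ²_D = ((3−1)/6)² = 0.111
te_E = (1 + 4·5 + 9)/6 = 30/6 = 5; σ²_E = ((9−1)/6)² = 1.778
te_F = (1 + 4·2 + 3)/6 = 12/6 = 2; σ²_F = ((3−1)/6)² = 0.111
te_G = (3 + 4·4 + 11)/6 = 30/6 = 5; σ²_G = ((11−3)/6)² = 1.778
te_H = (9 + 4·13 + 17)/6 = 78/6 = 13; σ²_H = ((17−9)/6)² = 1.778

Forward pass:
ES_A = 0; EF_A = 10
ES_B = 0; EF_B = 11
ES_C = max(EF_A=10, EF_B=11) = 11; EF_C = 11+6 = 17
ES_D = max(EF_A=10, EF_C=17) = 17; EF_D = 17+2 = 19
ES_E = max(EF_A=10, EF_C=17) = 17; EF_E = 17+5 = 22
ES_F = 17; EF_F = 17+2 = 19
ES_G = 11; EF_G = 11+5 = 16
ES_H = max(EF_A=10, EF_D=19, EF_E=22, EF_F=19, EF_G=16) = 22; EF_H = 22+13 = 35
Expected project duration μ = 35 days. Critical path: B → C → E → H.

Variance along critical path = 0.111 + 0.111 + 1.778 + 1.778 = 3.778; σ = 1.944 days.
D = μ + z·σ = 35 + 2.326·1.944 = 39.5 days

39.5 days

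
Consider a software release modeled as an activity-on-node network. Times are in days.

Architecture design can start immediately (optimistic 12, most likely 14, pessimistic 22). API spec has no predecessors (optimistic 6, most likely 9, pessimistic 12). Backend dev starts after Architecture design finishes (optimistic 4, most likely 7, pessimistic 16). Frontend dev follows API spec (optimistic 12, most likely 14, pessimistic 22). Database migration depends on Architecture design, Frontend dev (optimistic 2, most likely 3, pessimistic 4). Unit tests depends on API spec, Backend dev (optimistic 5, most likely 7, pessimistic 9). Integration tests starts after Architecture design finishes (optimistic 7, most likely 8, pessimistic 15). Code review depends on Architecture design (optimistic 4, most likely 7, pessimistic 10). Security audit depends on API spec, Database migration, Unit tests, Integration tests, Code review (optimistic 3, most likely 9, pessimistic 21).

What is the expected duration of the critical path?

40 days

te_Architecture design = (12 + 4·14 + 22)/6 = 90/6 = 15
te_API spec = (6 + 4·9 + 12)/6 = 54/6 = 9
te_Backend dev = (4 + 4·7 + 16)/6 = 48/6 = 8
te_Frontend dev = (12 + 4·14 + 22)/6 = 90/6 = 15
te_Database migration = (2 + 4·3 + 4)/6 = 18/6 = 3
te_Unit tests = (5 + 4·7 + 9)/6 = 42/6 = 7
te_Integration tests = (7 + 4·8 + 15)/6 = 54/6 = 9
te_Code review = (4 + 4·7 + 10)/6 = 42/6 = 7
te_Security audit = (3 + 4·9 + 21)/6 = 60/6 = 10

Forward pass:
ES_Architecture design = 0; EF_Architecture design = 15
ES_API spec = 0; EF_API spec = 9
ES_Backend dev = 15; EF_Backend dev = 15+8 = 23
ES_Frontend dev = 9; EF_Frontend dev = 9+15 = 24
ES_Database migration = max(EF_Architecture design=15, EF_Frontend dev=24) = 24; EF_Database migration = 24+3 = 27
ES_Unit tests = max(EF_API spec=9, EF_Backend dev=23) = 23; EF_Unit tests = 23+7 = 30
ES_Integration tests = 15; EF_Integration tests = 15+9 = 24
ES_Code review = 15; EF_Code review = 15+7 = 22
ES_Security audit = max(EF_API spec=9, EF_Database migration=27, EF_Unit tests=30, EF_Integration tests=24, EF_Code review=22) = 30; EF_Security audit = 30+10 = 40
Expected project duration μ = 40 days. Critical path: Architecture design → Backend dev → Unit tests → Security audit.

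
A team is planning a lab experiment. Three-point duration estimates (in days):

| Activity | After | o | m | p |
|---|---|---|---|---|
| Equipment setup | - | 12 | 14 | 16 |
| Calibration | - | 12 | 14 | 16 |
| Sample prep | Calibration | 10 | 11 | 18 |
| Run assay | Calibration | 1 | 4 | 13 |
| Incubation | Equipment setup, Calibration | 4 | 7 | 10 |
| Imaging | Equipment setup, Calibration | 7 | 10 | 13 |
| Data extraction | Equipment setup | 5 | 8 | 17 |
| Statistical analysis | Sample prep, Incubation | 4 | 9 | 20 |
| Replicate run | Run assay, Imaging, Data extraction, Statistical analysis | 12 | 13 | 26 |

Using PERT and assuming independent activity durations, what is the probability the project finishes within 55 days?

te_Equipment setup = (12 + 4·14 + 16)/6 = 84/6 = 14; σ²_Equipment setup = ((16−12)/6)² = 0.444
te_Calibration = (12 + 4·14 + 16)/6 = 84/6 = 14; σ²_Calibration = ((16−12)/6)² = 0.444
te_Sample prep = (10 + 4·11 + 18)/6 = 72/6 = 12; σ²_Sample prep = ((18−10)/6)² = 1.778
te_Run assay = (1 + 4·4 + 13)/6 = 30/6 = 5; σ²_Run assay = ((13−1)/6)² = 4.000
te_Incubation = (4 + 4·7 + 10)/6 = 42/6 = 7; σ²_Incubation = ((10−4)/6)² = 1.000
te_Imaging = (7 + 4·10 + 13)/6 = 60/6 = 10; σ²_Imaging = ((13−7)/6)² = 1.000
te_Data extraction = (5 + 4·8 + 17)/6 = 54/6 = 9; σ²_Data extraction = ((17−5)/6)² = 4.000
te_Statistical analysis = (4 + 4·9 + 20)/6 = 60/6 = 10; σ²_Statistical analysis = ((20−4)/6)² = 7.111
te_Replicate run = (12 + 4·13 + 26)/6 = 90/6 = 15; σ²_Replicate run = ((26−12)/6)² = 5.444

Forward pass:
ES_Equipment setup = 0; EF_Equipment setup = 14
ES_Calibration = 0; EF_Calibration = 14
ES_Sample prep = 14; EF_Sample prep = 14+12 = 26
ES_Run assay = 14; EF_Run assay = 14+5 = 19
ES_Incubation = max(EF_Equipment setup=14, EF_Calibration=14) = 14; EF_Incubation = 14+7 = 21
ES_Imaging = max(EF_Equipment setup=14, EF_Calibration=14) = 14; EF_Imaging = 14+10 = 24
ES_Data extraction = 14; EF_Data extraction = 14+9 = 23
ES_Statistical analysis = max(EF_Sample prep=26, EF_Incubation=21) = 26; EF_Statistical analysis = 26+10 = 36
ES_Replicate run = max(EF_Run assay=19, EF_Imaging=24, EF_Data extraction=23, EF_Statistical analysis=36) = 36; EF_Replicate run = 36+15 = 51
Expected project duration μ = 51 days. Critical path: Calibration → Sample prep → Statistical analysis → Replicate run.

Variance along critical path = 0.444 + 1.778 + 7.111 + 5.444 = 14.778; σ = √14.778 = 3.844 days.
Z = (55 − 51) / 3.844 = 1.041
P(T ≤ 55) = Φ(1.041) ≈ 0.851

0.851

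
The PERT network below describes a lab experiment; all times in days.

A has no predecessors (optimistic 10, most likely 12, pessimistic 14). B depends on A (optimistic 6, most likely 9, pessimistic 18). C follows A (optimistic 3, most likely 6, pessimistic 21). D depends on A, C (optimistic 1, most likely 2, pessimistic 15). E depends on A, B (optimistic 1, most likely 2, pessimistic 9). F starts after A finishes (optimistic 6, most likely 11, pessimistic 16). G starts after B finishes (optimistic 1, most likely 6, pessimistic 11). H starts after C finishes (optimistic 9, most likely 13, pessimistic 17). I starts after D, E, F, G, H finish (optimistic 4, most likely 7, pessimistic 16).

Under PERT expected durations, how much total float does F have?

10 days

te_A = (10 + 4·12 + 14)/6 = 72/6 = 12
te_B = (6 + 4·9 + 18)/6 = 60/6 = 10
te_C = (3 + 4·6 + 21)/6 = 48/6 = 8
te_D = (1 + 4·2 + 15)/6 = 24/6 = 4
te_E = (1 + 4·2 + 9)/6 = 18/6 = 3
te_F = (6 + 4·11 + 16)/6 = 66/6 = 11
te_G = (1 + 4·6 + 11)/6 = 36/6 = 6
te_H = (9 + 4·13 + 17)/6 = 78/6 = 13
te_I = (4 + 4·7 + 16)/6 = 48/6 = 8

Forward pass:
ES_A = 0; EF_A = 12
ES_B = 12; EF_B = 12+10 = 22
ES_C = 12; EF_C = 12+8 = 20
ES_D = max(EF_A=12, EF_C=20) = 20; EF_D = 20+4 = 24
ES_E = max(EF_A=12, EF_B=22) = 22; EF_E = 22+3 = 25
ES_F = 12; EF_F = 12+11 = 23
ES_G = 22; EF_G = 22+6 = 28
ES_H = 20; EF_H = 20+13 = 33
ES_I = max(EF_D=24, EF_E=25, EF_F=23, EF_G=28, EF_H=33) = 33; EF_I = 33+8 = 41
Expected project duration μ = 41 days. Critical path: A → C → H → I.

Backward pass:
LF_I = 41; LS_I = 41−8 = 33
LF_H = LS_I = 33; LS_H = 33−13 = 20
LF_G = LS_I = 33; LS_G = 33−6 = 27
LF_F = LS_I = 33; LS_F = 33−11 = 22
LF_E = LS_I = 33; LS_E = 33−3 = 30
LF_D = LS_I = 33; LS_D = 33−4 = 29
LF_C = min(LS_D=29, LS_H=20) = 20; LS_C = 20−8 = 12
LF_B = min(LS_E=30, LS_G=27) = 27; LS_B = 27−10 = 17
LF_A = min(LS_B=17, LS_C=12, LS_D=29, LS_E=30, LS_F=22) = 12; LS_A = 12−12 = 0
Slack_F = LS_F − ES_F = 22 − 12 = 10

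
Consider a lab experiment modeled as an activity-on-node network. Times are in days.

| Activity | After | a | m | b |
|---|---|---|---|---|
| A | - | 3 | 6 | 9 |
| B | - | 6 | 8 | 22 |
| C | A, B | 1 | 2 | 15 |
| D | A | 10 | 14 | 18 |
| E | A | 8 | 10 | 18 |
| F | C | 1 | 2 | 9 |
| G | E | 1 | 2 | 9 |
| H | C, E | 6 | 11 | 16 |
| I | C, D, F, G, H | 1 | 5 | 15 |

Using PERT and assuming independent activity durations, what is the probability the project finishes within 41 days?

0.978

te_A = (3 + 4·6 + 9)/6 = 36/6 = 6; σ²_A = ((9−3)/6)² = 1.000
te_B = (6 + 4·8 + 22)/6 = 60/6 = 10; σ²_B = ((22−6)/6)² = 7.111
te_C = (1 + 4·2 + 15)/6 = 24/6 = 4; σ²_C = ((15−1)/6)² = 5.444
te_D = (10 + 4·14 + 18)/6 = 84/6 = 14; σ²_D = ((18−10)/6)² = 1.778
te_E = (8 + 4·10 + 18)/6 = 66/6 = 11; σ²_E = ((18−8)/6)² = 2.778
te_F = (1 + 4·2 + 9)/6 = 18/6 = 3; σ²_F = ((9−1)/6)² = 1.778
te_G = (1 + 4·2 + 9)/6 = 18/6 = 3; σ²_G = ((9−1)/6)² = 1.778
te_H = (6 + 4·11 + 16)/6 = 66/6 = 11; σ²_H = ((16−6)/6)² = 2.778
te_I = (1 + 4·5 + 15)/6 = 36/6 = 6; σ²_I = ((15−1)/6)² = 5.444

Forward pass:
ES_A = 0; EF_A = 6
ES_B = 0; EF_B = 10
ES_C = max(EF_A=6, EF_B=10) = 10; EF_C = 10+4 = 14
ES_D = 6; EF_D = 6+14 = 20
ES_E = 6; EF_E = 6+11 = 17
ES_F = 14; EF_F = 14+3 = 17
ES_G = 17; EF_G = 17+3 = 20
ES_H = max(EF_C=14, EF_E=17) = 17; EF_H = 17+11 = 28
ES_I = max(EF_C=14, EF_D=20, EF_F=17, EF_G=20, EF_H=28) = 28; EF_I = 28+6 = 34
Expected project duration μ = 34 days. Critical path: A → E → H → I.

Variance along critical path = 1.000 + 2.778 + 2.778 + 5.444 = 12.000; σ = √12.000 = 3.464 days.
Z = (41 − 34) / 3.464 = 2.021
P(T ≤ 41) = Φ(2.021) ≈ 0.978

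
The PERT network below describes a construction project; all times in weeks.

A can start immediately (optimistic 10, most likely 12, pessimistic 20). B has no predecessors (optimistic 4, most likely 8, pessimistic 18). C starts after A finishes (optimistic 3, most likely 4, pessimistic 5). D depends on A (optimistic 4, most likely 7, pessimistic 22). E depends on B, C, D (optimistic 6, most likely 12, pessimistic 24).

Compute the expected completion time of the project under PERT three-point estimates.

te_A = (10 + 4·12 + 20)/6 = 78/6 = 13
te_B = (4 + 4·8 + 18)/6 = 54/6 = 9
te_C = (3 + 4·4 + 5)/6 = 24/6 = 4
te_D = (4 + 4·7 + 22)/6 = 54/6 = 9
te_E = (6 + 4·12 + 24)/6 = 78/6 = 13

Forward pass:
ES_A = 0; EF_A = 13
ES_B = 0; EF_B = 9
ES_C = 13; EF_C = 13+4 = 17
ES_D = 13; EF_D = 13+9 = 22
ES_E = max(EF_B=9, EF_C=17, EF_D=22) = 22; EF_E = 22+13 = 35
Expected project duration μ = 35 weeks. Critical path: A → D → E.

35 weeks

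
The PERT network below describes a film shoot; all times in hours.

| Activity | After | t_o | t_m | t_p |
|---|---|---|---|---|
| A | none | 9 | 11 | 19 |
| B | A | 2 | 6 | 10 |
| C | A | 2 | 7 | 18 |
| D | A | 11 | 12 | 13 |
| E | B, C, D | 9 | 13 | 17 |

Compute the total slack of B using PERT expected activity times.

6 hours

te_A = (9 + 4·11 + 19)/6 = 72/6 = 12
te_B = (2 + 4·6 + 10)/6 = 36/6 = 6
te_C = (2 + 4·7 + 18)/6 = 48/6 = 8
te_D = (11 + 4·12 + 13)/6 = 72/6 = 12
te_E = (9 + 4·13 + 17)/6 = 78/6 = 13

Forward pass:
ES_A = 0; EF_A = 12
ES_B = 12; EF_B = 12+6 = 18
ES_C = 12; EF_C = 12+8 = 20
ES_D = 12; EF_D = 12+12 = 24
ES_E = max(EF_B=18, EF_C=20, EF_D=24) = 24; EF_E = 24+13 = 37
Expected project duration μ = 37 hours. Critical path: A → D → E.

Backward pass:
LF_E = 37; LS_E = 37−13 = 24
LF_D = LS_E = 24; LS_D = 24−12 = 12
LF_C = LS_E = 24; LS_C = 24−8 = 16
LF_B = LS_E = 24; LS_B = 24−6 = 18
LF_A = min(LS_B=18, LS_C=16, LS_D=12) = 12; LS_A = 12−12 = 0
Slack_B = LS_B − ES_B = 18 − 12 = 6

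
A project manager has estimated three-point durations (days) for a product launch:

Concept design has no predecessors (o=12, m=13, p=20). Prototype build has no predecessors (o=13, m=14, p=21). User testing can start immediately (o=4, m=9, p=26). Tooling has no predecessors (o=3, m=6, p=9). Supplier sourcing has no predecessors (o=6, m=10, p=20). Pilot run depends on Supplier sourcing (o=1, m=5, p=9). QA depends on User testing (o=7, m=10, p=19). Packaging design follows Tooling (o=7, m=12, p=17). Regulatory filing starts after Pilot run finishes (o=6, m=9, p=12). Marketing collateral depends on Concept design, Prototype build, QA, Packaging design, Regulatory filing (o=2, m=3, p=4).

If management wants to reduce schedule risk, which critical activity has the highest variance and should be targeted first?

Supplier sourcing

te_Concept design = (12 + 4·13 + 20)/6 = 84/6 = 14; σ²_Concept design = ((20−12)/6)² = 1.778
te_Prototype build = (13 + 4·14 + 21)/6 = 90/6 = 15; σ²_Prototype build = ((21−13)/6)² = 1.778
te_User testing = (4 + 4·9 + 26)/6 = 66/6 = 11; σ²_User testing = ((26−4)/6)² = 13.444
te_Tooling = (3 + 4·6 + 9)/6 = 36/6 = 6; σ²_Tooling = ((9−3)/6)² = 1.000
te_Supplier sourcing = (6 + 4·10 + 20)/6 = 66/6 = 11; σ²_Supplier sourcing = ((20−6)/6)² = 5.444
te_Pilot run = (1 + 4·5 + 9)/6 = 30/6 = 5; σ²_Pilot run = ((9−1)/6)² = 1.778
te_QA = (7 + 4·10 + 19)/6 = 66/6 = 11; σ²_QA = ((19−7)/6)² = 4.000
te_Packaging design = (7 + 4·12 + 17)/6 = 72/6 = 12; σ²_Packaging design = ((17−7)/6)² = 2.778
te_Regulatory filing = (6 + 4·9 + 12)/6 = 54/6 = 9; σ²_Regulatory filing = ((12−6)/6)² = 1.000
te_Marketing collateral = (2 + 4·3 + 4)/6 = 18/6 = 3; σ²_Marketing collateral = ((4−2)/6)² = 0.111

Forward pass:
ES_Concept design = 0; EF_Concept design = 14
ES_Prototype build = 0; EF_Prototype build = 15
ES_User testing = 0; EF_User testing = 11
ES_Tooling = 0; EF_Tooling = 6
ES_Supplier sourcing = 0; EF_Supplier sourcing = 11
ES_Pilot run = 11; EF_Pilot run = 11+5 = 16
ES_QA = 11; EF_QA = 11+11 = 22
ES_Packaging design = 6; EF_Packaging design = 6+12 = 18
ES_Regulatory filing = 16; EF_Regulatory filing = 16+9 = 25
ES_Marketing collateral = max(EF_Concept design=14, EF_Prototype build=15, EF_QA=22, EF_Packaging design=18, EF_Regulatory filing=25) = 25; EF_Marketing collateral = 25+3 = 28
Expected project duration μ = 28 days. Critical path: Supplier sourcing → Pilot run → Regulatory filing → Marketing collateral.

Variances on critical path: σ²_Supplier sourcing=5.444, σ²_Pilot run=1.778, σ²_Regulatory filing=1.000, σ²_Marketing collateral=0.111.
Largest is σ²_Supplier sourcing = 5.444.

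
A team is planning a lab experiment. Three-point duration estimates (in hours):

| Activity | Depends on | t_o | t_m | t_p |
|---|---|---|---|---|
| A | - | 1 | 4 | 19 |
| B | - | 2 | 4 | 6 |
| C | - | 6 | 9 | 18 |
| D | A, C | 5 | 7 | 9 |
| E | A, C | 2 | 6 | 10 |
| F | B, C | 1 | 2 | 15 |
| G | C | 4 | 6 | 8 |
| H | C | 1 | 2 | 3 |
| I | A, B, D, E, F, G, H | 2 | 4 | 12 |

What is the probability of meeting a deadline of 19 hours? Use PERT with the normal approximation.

te_A = (1 + 4·4 + 19)/6 = 36/6 = 6; σ²_A = ((19−1)/6)² = 9.000
te_B = (2 + 4·4 + 6)/6 = 24/6 = 4; σ²_B = ((6−2)/6)² = 0.444
te_C = (6 + 4·9 + 18)/6 = 60/6 = 10; σ²_C = ((18−6)/6)² = 4.000
te_D = (5 + 4·7 + 9)/6 = 42/6 = 7; σ²_D = ((9−5)/6)² = 0.444
te_E = (2 + 4·6 + 10)/6 = 36/6 = 6; σ²_E = ((10−2)/6)² = 1.778
te_F = (1 + 4·2 + 15)/6 = 24/6 = 4; σ²_F = ((15−1)/6)² = 5.444
te_G = (4 + 4·6 + 8)/6 = 36/6 = 6; σ²_G = ((8−4)/6)² = 0.444
te_H = (1 + 4·2 + 3)/6 = 12/6 = 2; σ²_H = ((3−1)/6)² = 0.111
te_I = (2 + 4·4 + 12)/6 = 30/6 = 5; σ²_I = ((12−2)/6)² = 2.778

Forward pass:
ES_A = 0; EF_A = 6
ES_B = 0; EF_B = 4
ES_C = 0; EF_C = 10
ES_D = max(EF_A=6, EF_C=10) = 10; EF_D = 10+7 = 17
ES_E = max(EF_A=6, EF_C=10) = 10; EF_E = 10+6 = 16
ES_F = max(EF_B=4, EF_C=10) = 10; EF_F = 10+4 = 14
ES_G = 10; EF_G = 10+6 = 16
ES_H = 10; EF_H = 10+2 = 12
ES_I = max(EF_A=6, EF_B=4, EF_D=17, EF_E=16, EF_F=14, EF_G=16, EF_H=12) = 17; EF_I = 17+5 = 22
Expected project duration μ = 22 hours. Critical path: C → D → I.

Variance along critical path = 4.000 + 0.444 + 2.778 = 7.222; σ = √7.222 = 2.687 hours.
Z = (19 − 22) / 2.687 = -1.116
P(T ≤ 19) = Φ(-1.116) ≈ 0.132

0.132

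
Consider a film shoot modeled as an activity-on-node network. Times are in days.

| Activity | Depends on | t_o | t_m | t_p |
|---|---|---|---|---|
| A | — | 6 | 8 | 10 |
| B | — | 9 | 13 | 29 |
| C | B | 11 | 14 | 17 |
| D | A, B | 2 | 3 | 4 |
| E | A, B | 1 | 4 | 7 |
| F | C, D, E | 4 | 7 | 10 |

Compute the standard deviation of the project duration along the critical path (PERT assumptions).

te_A = (6 + 4·8 + 10)/6 = 48/6 = 8; σ²_A = ((10−6)/6)² = 0.444
te_B = (9 + 4·13 + 29)/6 = 90/6 = 15; σ²_B = ((29−9)/6)² = 11.111
te_C = (11 + 4·14 + 17)/6 = 84/6 = 14; σ²_C = ((17−11)/6)² = 1.000
te_D = (2 + 4·3 + 4)/6 = 18/6 = 3; σ²_D = ((4−2)/6)² = 0.111
te_E = (1 + 4·4 + 7)/6 = 24/6 = 4; σ²_E = ((7−1)/6)² = 1.000
te_F = (4 + 4·7 + 10)/6 = 42/6 = 7; σ²_F = ((10−4)/6)² = 1.000

Forward pass:
ES_A = 0; EF_A = 8
ES_B = 0; EF_B = 15
ES_C = 15; EF_C = 15+14 = 29
ES_D = max(EF_A=8, EF_B=15) = 15; EF_D = 15+3 = 18
ES_E = max(EF_A=8, EF_B=15) = 15; EF_E = 15+4 = 19
ES_F = max(EF_C=29, EF_D=18, EF_E=19) = 29; EF_F = 29+7 = 36
Expected project duration μ = 36 days. Critical path: B → C → F.

Variance along critical path = 11.111 + 1.000 + 1.000 = 13.111
σ = √13.111 = 3.621 days

3.62 days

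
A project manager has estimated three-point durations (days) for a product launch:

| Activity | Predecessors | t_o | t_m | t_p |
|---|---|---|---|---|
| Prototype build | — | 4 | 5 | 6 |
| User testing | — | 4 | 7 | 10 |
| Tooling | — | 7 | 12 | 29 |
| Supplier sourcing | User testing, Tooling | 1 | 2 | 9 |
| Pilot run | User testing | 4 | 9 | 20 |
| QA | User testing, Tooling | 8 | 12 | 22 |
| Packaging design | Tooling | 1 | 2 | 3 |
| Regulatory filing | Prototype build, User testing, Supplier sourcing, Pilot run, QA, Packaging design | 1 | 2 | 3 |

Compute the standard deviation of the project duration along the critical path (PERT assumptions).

4.36 days

te_Prototype build = (4 + 4·5 + 6)/6 = 30/6 = 5; σ²_Prototype build = ((6−4)/6)² = 0.111
te_User testing = (4 + 4·7 + 10)/6 = 42/6 = 7; σ²_User testing = ((10−4)/6)² = 1.000
te_Tooling = (7 + 4·12 + 29)/6 = 84/6 = 14; σ²_Tooling = ((29−7)/6)² = 13.444
te_Supplier sourcing = (1 + 4·2 + 9)/6 = 18/6 = 3; σ²_Supplier sourcing = ((9−1)/6)² = 1.778
te_Pilot run = (4 + 4·9 + 20)/6 = 60/6 = 10; σ²_Pilot run = ((20−4)/6)² = 7.111
te_QA = (8 + 4·12 + 22)/6 = 78/6 = 13; σ²_QA = ((22−8)/6)² = 5.444
te_Packaging design = (1 + 4·2 + 3)/6 = 12/6 = 2; σ²_Packaging design = ((3−1)/6)² = 0.111
te_Regulatory filing = (1 + 4·2 + 3)/6 = 12/6 = 2; σ²_Regulatory filing = ((3−1)/6)² = 0.111

Forward pass:
ES_Prototype build = 0; EF_Prototype build = 5
ES_User testing = 0; EF_User testing = 7
ES_Tooling = 0; EF_Tooling = 14
ES_Supplier sourcing = max(EF_User testing=7, EF_Tooling=14) = 14; EF_Supplier sourcing = 14+3 = 17
ES_Pilot run = 7; EF_Pilot run = 7+10 = 17
ES_QA = max(EF_User testing=7, EF_Tooling=14) = 14; EF_QA = 14+13 = 27
ES_Packaging design = 14; EF_Packaging design = 14+2 = 16
ES_Regulatory filing = max(EF_Prototype build=5, EF_User testing=7, EF_Supplier sourcing=17, EF_Pilot run=17, EF_QA=27, EF_Packaging design=16) = 27; EF_Regulatory filing = 27+2 = 29
Expected project duration μ = 29 days. Critical path: Tooling → QA → Regulatory filing.

Variance along critical path = 13.444 + 5.444 + 0.111 = 19.000
σ = √19.000 = 4.359 days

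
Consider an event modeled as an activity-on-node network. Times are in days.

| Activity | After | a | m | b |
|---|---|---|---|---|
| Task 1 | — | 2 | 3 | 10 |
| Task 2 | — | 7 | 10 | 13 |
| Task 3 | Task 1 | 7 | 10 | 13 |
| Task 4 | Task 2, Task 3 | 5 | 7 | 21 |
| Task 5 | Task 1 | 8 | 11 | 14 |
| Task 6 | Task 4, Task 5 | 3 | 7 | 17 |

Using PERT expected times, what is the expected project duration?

31 days

te_Task 1 = (2 + 4·3 + 10)/6 = 24/6 = 4
te_Task 2 = (7 + 4·10 + 13)/6 = 60/6 = 10
te_Task 3 = (7 + 4·10 + 13)/6 = 60/6 = 10
te_Task 4 = (5 + 4·7 + 21)/6 = 54/6 = 9
te_Task 5 = (8 + 4·11 + 14)/6 = 66/6 = 11
te_Task 6 = (3 + 4·7 + 17)/6 = 48/6 = 8

Forward pass:
ES_Task 1 = 0; EF_Task 1 = 4
ES_Task 2 = 0; EF_Task 2 = 10
ES_Task 3 = 4; EF_Task 3 = 4+10 = 14
ES_Task 4 = max(EF_Task 2=10, EF_Task 3=14) = 14; EF_Task 4 = 14+9 = 23
ES_Task 5 = 4; EF_Task 5 = 4+11 = 15
ES_Task 6 = max(EF_Task 4=23, EF_Task 5=15) = 23; EF_Task 6 = 23+8 = 31
Expected project duration μ = 31 days. Critical path: Task 1 → Task 3 → Task 4 → Task 6.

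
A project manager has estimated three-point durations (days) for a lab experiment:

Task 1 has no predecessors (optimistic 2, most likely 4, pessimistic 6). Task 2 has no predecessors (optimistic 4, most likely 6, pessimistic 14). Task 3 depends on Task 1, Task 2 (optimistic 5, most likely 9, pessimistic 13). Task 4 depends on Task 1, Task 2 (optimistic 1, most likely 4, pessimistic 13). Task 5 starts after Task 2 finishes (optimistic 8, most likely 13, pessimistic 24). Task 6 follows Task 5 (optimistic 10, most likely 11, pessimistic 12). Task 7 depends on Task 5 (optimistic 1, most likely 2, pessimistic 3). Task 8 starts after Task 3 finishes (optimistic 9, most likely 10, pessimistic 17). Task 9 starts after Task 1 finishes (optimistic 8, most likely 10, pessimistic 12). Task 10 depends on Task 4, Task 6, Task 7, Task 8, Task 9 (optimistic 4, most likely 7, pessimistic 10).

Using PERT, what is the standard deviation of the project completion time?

3.32 days

te_Task 1 = (2 + 4·4 + 6)/6 = 24/6 = 4; σ²_Task 1 = ((6−2)/6)² = 0.444
te_Task 2 = (4 + 4·6 + 14)/6 = 42/6 = 7; σ²_Task 2 = ((14−4)/6)² = 2.778
te_Task 3 = (5 + 4·9 + 13)/6 = 54/6 = 9; σ²_Task 3 = ((13−5)/6)² = 1.778
te_Task 4 = (1 + 4·4 + 13)/6 = 30/6 = 5; σ²_Task 4 = ((13−1)/6)² = 4.000
te_Task 5 = (8 + 4·13 + 24)/6 = 84/6 = 14; σ²_Task 5 = ((24−8)/6)² = 7.111
te_Task 6 = (10 + 4·11 + 12)/6 = 66/6 = 11; σ²_Task 6 = ((12−10)/6)² = 0.111
te_Task 7 = (1 + 4·2 + 3)/6 = 12/6 = 2; σ²_Task 7 = ((3−1)/6)² = 0.111
te_Task 8 = (9 + 4·10 + 17)/6 = 66/6 = 11; σ²_Task 8 = ((17−9)/6)² = 1.778
te_Task 9 = (8 + 4·10 + 12)/6 = 60/6 = 10; σ²_Task 9 = ((12−8)/6)² = 0.444
te_Task 10 = (4 + 4·7 + 10)/6 = 42/6 = 7; σ²_Task 10 = ((10−4)/6)² = 1.000

Forward pass:
ES_Task 1 = 0; EF_Task 1 = 4
ES_Task 2 = 0; EF_Task 2 = 7
ES_Task 3 = max(EF_Task 1=4, EF_Task 2=7) = 7; EF_Task 3 = 7+9 = 16
ES_Task 4 = max(EF_Task 1=4, EF_Task 2=7) = 7; EF_Task 4 = 7+5 = 12
ES_Task 5 = 7; EF_Task 5 = 7+14 = 21
ES_Task 6 = 21; EF_Task 6 = 21+11 = 32
ES_Task 7 = 21; EF_Task 7 = 21+2 = 23
ES_Task 8 = 16; EF_Task 8 = 16+11 = 27
ES_Task 9 = 4; EF_Task 9 = 4+10 = 14
ES_Task 10 = max(EF_Task 4=12, EF_Task 6=32, EF_Task 7=23, EF_Task 8=27, EF_Task 9=14) = 32; EF_Task 10 = 32+7 = 39
Expected project duration μ = 39 days. Critical path: Task 2 → Task 5 → Task 6 → Task 10.

Variance along critical path = 2.778 + 7.111 + 0.111 + 1.000 = 11.000
σ = √11.000 = 3.317 days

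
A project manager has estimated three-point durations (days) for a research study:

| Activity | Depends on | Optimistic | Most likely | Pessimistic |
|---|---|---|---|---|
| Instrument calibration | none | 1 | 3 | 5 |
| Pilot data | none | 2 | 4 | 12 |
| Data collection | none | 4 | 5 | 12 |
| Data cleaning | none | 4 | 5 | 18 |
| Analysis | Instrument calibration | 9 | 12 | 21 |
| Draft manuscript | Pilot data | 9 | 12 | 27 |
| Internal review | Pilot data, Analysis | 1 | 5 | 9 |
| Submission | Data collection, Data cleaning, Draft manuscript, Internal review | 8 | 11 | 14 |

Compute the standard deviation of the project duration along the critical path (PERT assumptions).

2.69 days

te_Instrument calibration = (1 + 4·3 + 5)/6 = 18/6 = 3; σ²_Instrument calibration = ((5−1)/6)² = 0.444
te_Pilot data = (2 + 4·4 + 12)/6 = 30/6 = 5; σ²_Pilot data = ((12−2)/6)² = 2.778
te_Data collection = (4 + 4·5 + 12)/6 = 36/6 = 6; σ²_Data collection = ((12−4)/6)² = 1.778
te_Data cleaning = (4 + 4·5 + 18)/6 = 42/6 = 7; σ²_Data cleaning = ((18−4)/6)² = 5.444
te_Analysis = (9 + 4·12 + 21)/6 = 78/6 = 13; σ²_Analysis = ((21−9)/6)² = 4.000
te_Draft manuscript = (9 + 4·12 + 27)/6 = 84/6 = 14; σ²_Draft manuscript = ((27−9)/6)² = 9.000
te_Internal review = (1 + 4·5 + 9)/6 = 30/6 = 5; σ²_Internal review = ((9−1)/6)² = 1.778
te_Submission = (8 + 4·11 + 14)/6 = 66/6 = 11; σ²_Submission = ((14−8)/6)² = 1.000

Forward pass:
ES_Instrument calibration = 0; EF_Instrument calibration = 3
ES_Pilot data = 0; EF_Pilot data = 5
ES_Data collection = 0; EF_Data collection = 6
ES_Data cleaning = 0; EF_Data cleaning = 7
ES_Analysis = 3; EF_Analysis = 3+13 = 16
ES_Draft manuscript = 5; EF_Draft manuscript = 5+14 = 19
ES_Internal review = max(EF_Pilot data=5, EF_Analysis=16) = 16; EF_Internal review = 16+5 = 21
ES_Submission = max(EF_Data collection=6, EF_Data cleaning=7, EF_Draft manuscript=19, EF_Internal review=21) = 21; EF_Submission = 21+11 = 32
Expected project duration μ = 32 days. Critical path: Instrument calibration → Analysis → Internal review → Submission.

Variance along critical path = 0.444 + 4.000 + 1.778 + 1.000 = 7.222
σ = √7.222 = 2.687 days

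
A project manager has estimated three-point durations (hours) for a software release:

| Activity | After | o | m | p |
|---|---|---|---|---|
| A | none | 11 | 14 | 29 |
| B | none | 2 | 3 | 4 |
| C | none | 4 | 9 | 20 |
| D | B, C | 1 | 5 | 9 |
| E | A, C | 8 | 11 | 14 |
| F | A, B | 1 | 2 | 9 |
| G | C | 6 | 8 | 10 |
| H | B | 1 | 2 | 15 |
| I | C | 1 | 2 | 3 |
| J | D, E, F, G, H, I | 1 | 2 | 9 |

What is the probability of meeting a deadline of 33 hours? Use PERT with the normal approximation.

0.809

te_A = (11 + 4·14 + 29)/6 = 96/6 = 16; σ²_A = ((29−11)/6)² = 9.000
te_B = (2 + 4·3 + 4)/6 = 18/6 = 3; σ²_B = ((4−2)/6)² = 0.111
te_C = (4 + 4·9 + 20)/6 = 60/6 = 10; σ²_C = ((20−4)/6)² = 7.111
te_D = (1 + 4·5 + 9)/6 = 30/6 = 5; σ²_D = ((9−1)/6)² = 1.778
te_E = (8 + 4·11 + 14)/6 = 66/6 = 11; σ²_E = ((14−8)/6)² = 1.000
te_F = (1 + 4·2 + 9)/6 = 18/6 = 3; σ²_F = ((9−1)/6)² = 1.778
te_G = (6 + 4·8 + 10)/6 = 48/6 = 8; σ²_G = ((10−6)/6)² = 0.444
te_H = (1 + 4·2 + 15)/6 = 24/6 = 4; σ²_H = ((15−1)/6)² = 5.444
te_I = (1 + 4·2 + 3)/6 = 12/6 = 2; σ²_I = ((3−1)/6)² = 0.111
te_J = (1 + 4·2 + 9)/6 = 18/6 = 3; σ²_J = ((9−1)/6)² = 1.778

Forward pass:
ES_A = 0; EF_A = 16
ES_B = 0; EF_B = 3
ES_C = 0; EF_C = 10
ES_D = max(EF_B=3, EF_C=10) = 10; EF_D = 10+5 = 15
ES_E = max(EF_A=16, EF_C=10) = 16; EF_E = 16+11 = 27
ES_F = max(EF_A=16, EF_B=3) = 16; EF_F = 16+3 = 19
ES_G = 10; EF_G = 10+8 = 18
ES_H = 3; EF_H = 3+4 = 7
ES_I = 10; EF_I = 10+2 = 12
ES_J = max(EF_D=15, EF_E=27, EF_F=19, EF_G=18, EF_H=7, EF_I=12) = 27; EF_J = 27+3 = 30
Expected project duration μ = 30 hours. Critical path: A → E → J.

Variance along critical path = 9.000 + 1.000 + 1.778 = 11.778; σ = √11.778 = 3.432 hours.
Z = (33 − 30) / 3.432 = 0.874
P(T ≤ 33) = Φ(0.874) ≈ 0.809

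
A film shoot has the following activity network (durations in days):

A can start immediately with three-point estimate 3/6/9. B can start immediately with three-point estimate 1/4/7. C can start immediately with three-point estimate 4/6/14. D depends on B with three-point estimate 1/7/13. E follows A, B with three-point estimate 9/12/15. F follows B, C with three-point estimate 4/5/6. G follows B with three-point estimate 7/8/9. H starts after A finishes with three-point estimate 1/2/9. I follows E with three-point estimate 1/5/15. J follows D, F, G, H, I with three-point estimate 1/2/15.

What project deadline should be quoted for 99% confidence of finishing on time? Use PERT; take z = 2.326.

te_A = (3 + 4·6 + 9)/6 = 36/6 = 6; σ²_A = ((9−3)/6)² = 1.000
te_B = (1 + 4·4 + 7)/6 = 24/6 = 4; σ²_B = ((7−1)/6)² = 1.000
te_C = (4 + 4·6 + 14)/6 = 42/6 = 7; σ²_C = ((14−4)/6)² = 2.778
te_D = (1 + 4·7 + 13)/6 = 42/6 = 7; σ²_D = ((13−1)/6)² = 4.000
te_E = (9 + 4·12 + 15)/6 = 72/6 = 12; σ²_E = ((15−9)/6)² = 1.000
te_F = (4 + 4·5 + 6)/6 = 30/6 = 5; σ²_F = ((6−4)/6)² = 0.111
te_G = (7 + 4·8 + 9)/6 = 48/6 = 8; σ²_G = ((9−7)/6)² = 0.111
te_H = (1 + 4·2 + 9)/6 = 18/6 = 3; σ²_H = ((9−1)/6)² = 1.778
te_I = (1 + 4·5 + 15)/6 = 36/6 = 6; σ²_I = ((15−1)/6)² = 5.444
te_J = (1 + 4·2 + 15)/6 = 24/6 = 4; σ²_J = ((15−1)/6)² = 5.444

Forward pass:
ES_A = 0; EF_A = 6
ES_B = 0; EF_B = 4
ES_C = 0; EF_C = 7
ES_D = 4; EF_D = 4+7 = 11
ES_E = max(EF_A=6, EF_B=4) = 6; EF_E = 6+12 = 18
ES_F = max(EF_B=4, EF_C=7) = 7; EF_F = 7+5 = 12
ES_G = 4; EF_G = 4+8 = 12
ES_H = 6; EF_H = 6+3 = 9
ES_I = 18; EF_I = 18+6 = 24
ES_J = max(EF_D=11, EF_F=12, EF_G=12, EF_H=9, EF_I=24) = 24; EF_J = 24+4 = 28
Expected project duration μ = 28 days. Critical path: A → E → I → J.

Variance along critical path = 1.000 + 1.000 + 5.444 + 5.444 = 12.889; σ = 3.590 days.
D = μ + z·σ = 28 + 2.326·3.590 = 36.4 days

36.4 days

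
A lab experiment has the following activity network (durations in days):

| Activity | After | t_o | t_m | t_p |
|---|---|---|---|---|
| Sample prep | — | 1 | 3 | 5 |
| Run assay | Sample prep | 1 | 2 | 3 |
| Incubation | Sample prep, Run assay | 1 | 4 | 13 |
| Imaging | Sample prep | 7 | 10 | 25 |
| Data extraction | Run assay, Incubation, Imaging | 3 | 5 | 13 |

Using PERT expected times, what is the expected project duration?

21 days

te_Sample prep = (1 + 4·3 + 5)/6 = 18/6 = 3
te_Run assay = (1 + 4·2 + 3)/6 = 12/6 = 2
te_Incubation = (1 + 4·4 + 13)/6 = 30/6 = 5
te_Imaging = (7 + 4·10 + 25)/6 = 72/6 = 12
te_Data extraction = (3 + 4·5 + 13)/6 = 36/6 = 6

Forward pass:
ES_Sample prep = 0; EF_Sample prep = 3
ES_Run assay = 3; EF_Run assay = 3+2 = 5
ES_Incubation = max(EF_Sample prep=3, EF_Run assay=5) = 5; EF_Incubation = 5+5 = 10
ES_Imaging = 3; EF_Imaging = 3+12 = 15
ES_Data extraction = max(EF_Run assay=5, EF_Incubation=10, EF_Imaging=15) = 15; EF_Data extraction = 15+6 = 21
Expected project duration μ = 21 days. Critical path: Sample prep → Imaging → Data extraction.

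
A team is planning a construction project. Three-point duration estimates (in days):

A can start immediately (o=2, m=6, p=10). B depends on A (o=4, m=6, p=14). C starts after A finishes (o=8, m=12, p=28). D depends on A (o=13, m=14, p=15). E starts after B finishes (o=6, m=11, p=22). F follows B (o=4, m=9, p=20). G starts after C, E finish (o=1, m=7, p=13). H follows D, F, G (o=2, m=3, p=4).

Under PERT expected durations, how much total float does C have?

te_A = (2 + 4·6 + 10)/6 = 36/6 = 6
te_B = (4 + 4·6 + 14)/6 = 42/6 = 7
te_C = (8 + 4·12 + 28)/6 = 84/6 = 14
te_D = (13 + 4·14 + 15)/6 = 84/6 = 14
te_E = (6 + 4·11 + 22)/6 = 72/6 = 12
te_F = (4 + 4·9 + 20)/6 = 60/6 = 10
te_G = (1 + 4·7 + 13)/6 = 42/6 = 7
te_H = (2 + 4·3 + 4)/6 = 18/6 = 3

Forward pass:
ES_A = 0; EF_A = 6
ES_B = 6; EF_B = 6+7 = 13
ES_C = 6; EF_C = 6+14 = 20
ES_D = 6; EF_D = 6+14 = 20
ES_E = 13; EF_E = 13+12 = 25
ES_F = 13; EF_F = 13+10 = 23
ES_G = max(EF_C=20, EF_E=25) = 25; EF_G = 25+7 = 32
ES_H = max(EF_D=20, EF_F=23, EF_G=32) = 32; EF_H = 32+3 = 35
Expected project duration μ = 35 days. Critical path: A → B → E → G → H.

Backward pass:
LF_H = 35; LS_H = 35−3 = 32
LF_G = LS_H = 32; LS_G = 32−7 = 25
LF_F = LS_H = 32; LS_F = 32−10 = 22
LF_E = LS_G = 25; LS_E = 25−12 = 13
LF_D = LS_H = 32; LS_D = 32−14 = 18
LF_C = LS_G = 25; LS_C = 25−14 = 11
LF_B = min(LS_E=13, LS_F=22) = 13; LS_B = 13−7 = 6
LF_A = min(LS_B=6, LS_C=11, LS_D=18) = 6; LS_A = 6−6 = 0
Slack_C = LS_C − ES_C = 11 − 6 = 5

5 days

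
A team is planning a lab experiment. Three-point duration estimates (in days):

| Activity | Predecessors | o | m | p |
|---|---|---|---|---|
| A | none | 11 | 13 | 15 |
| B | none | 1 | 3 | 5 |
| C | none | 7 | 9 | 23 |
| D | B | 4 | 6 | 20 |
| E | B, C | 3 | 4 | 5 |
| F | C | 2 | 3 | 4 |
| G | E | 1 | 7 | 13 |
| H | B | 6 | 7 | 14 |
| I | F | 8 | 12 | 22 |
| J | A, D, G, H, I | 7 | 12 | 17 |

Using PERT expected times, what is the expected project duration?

te_A = (11 + 4·13 + 15)/6 = 78/6 = 13
te_B = (1 + 4·3 + 5)/6 = 18/6 = 3
te_C = (7 + 4·9 + 23)/6 = 66/6 = 11
te_D = (4 + 4·6 + 20)/6 = 48/6 = 8
te_E = (3 + 4·4 + 5)/6 = 24/6 = 4
te_F = (2 + 4·3 + 4)/6 = 18/6 = 3
te_G = (1 + 4·7 + 13)/6 = 42/6 = 7
te_H = (6 + 4·7 + 14)/6 = 48/6 = 8
te_I = (8 + 4·12 + 22)/6 = 78/6 = 13
te_J = (7 + 4·12 + 17)/6 = 72/6 = 12

Forward pass:
ES_A = 0; EF_A = 13
ES_B = 0; EF_B = 3
ES_C = 0; EF_C = 11
ES_D = 3; EF_D = 3+8 = 11
ES_E = max(EF_B=3, EF_C=11) = 11; EF_E = 11+4 = 15
ES_F = 11; EF_F = 11+3 = 14
ES_G = 15; EF_G = 15+7 = 22
ES_H = 3; EF_H = 3+8 = 11
ES_I = 14; EF_I = 14+13 = 27
ES_J = max(EF_A=13, EF_D=11, EF_G=22, EF_H=11, EF_I=27) = 27; EF_J = 27+12 = 39
Expected project duration μ = 39 days. Critical path: C → F → I → J.

39 days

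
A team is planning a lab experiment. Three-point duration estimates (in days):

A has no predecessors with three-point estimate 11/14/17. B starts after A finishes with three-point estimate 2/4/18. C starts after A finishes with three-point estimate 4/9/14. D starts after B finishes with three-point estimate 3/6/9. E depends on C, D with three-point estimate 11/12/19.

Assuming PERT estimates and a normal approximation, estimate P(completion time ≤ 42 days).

te_A = (11 + 4·14 + 17)/6 = 84/6 = 14; σ²_A = ((17−11)/6)² = 1.000
te_B = (2 + 4·4 + 18)/6 = 36/6 = 6; σ²_B = ((18−2)/6)² = 7.111
te_C = (4 + 4·9 + 14)/6 = 54/6 = 9; σ²_C = ((14−4)/6)² = 2.778
te_D = (3 + 4·6 + 9)/6 = 36/6 = 6; σ²_D = ((9−3)/6)² = 1.000
te_E = (11 + 4·12 + 19)/6 = 78/6 = 13; σ²_E = ((19−11)/6)² = 1.778

Forward pass:
ES_A = 0; EF_A = 14
ES_B = 14; EF_B = 14+6 = 20
ES_C = 14; EF_C = 14+9 = 23
ES_D = 20; EF_D = 20+6 = 26
ES_E = max(EF_C=23, EF_D=26) = 26; EF_E = 26+13 = 39
Expected project duration μ = 39 days. Critical path: A → B → D → E.

Variance along critical path = 1.000 + 7.111 + 1.000 + 1.778 = 10.889; σ = √10.889 = 3.300 days.
Z = (42 − 39) / 3.300 = 0.909
P(T ≤ 42) = Φ(0.909) ≈ 0.818

0.818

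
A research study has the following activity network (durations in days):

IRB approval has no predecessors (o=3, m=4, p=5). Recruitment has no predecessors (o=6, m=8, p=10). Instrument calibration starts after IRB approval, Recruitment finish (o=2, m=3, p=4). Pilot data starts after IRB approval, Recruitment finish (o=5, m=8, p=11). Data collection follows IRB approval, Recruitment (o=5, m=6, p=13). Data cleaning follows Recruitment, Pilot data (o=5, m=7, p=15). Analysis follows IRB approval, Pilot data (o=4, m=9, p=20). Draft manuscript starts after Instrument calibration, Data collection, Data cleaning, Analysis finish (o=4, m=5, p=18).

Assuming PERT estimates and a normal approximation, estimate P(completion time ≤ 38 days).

0.909

te_IRB approval = (3 + 4·4 + 5)/6 = 24/6 = 4; σ²_IRB approval = ((5−3)/6)² = 0.111
te_Recruitment = (6 + 4·8 + 10)/6 = 48/6 = 8; σ²_Recruitment = ((10−6)/6)² = 0.444
te_Instrument calibration = (2 + 4·3 + 4)/6 = 18/6 = 3; σ²_Instrument calibration = ((4−2)/6)² = 0.111
te_Pilot data = (5 + 4·8 + 11)/6 = 48/6 = 8; σ²_Pilot data = ((11−5)/6)² = 1.000
te_Data collection = (5 + 4·6 + 13)/6 = 42/6 = 7; σ²_Data collection = ((13−5)/6)² = 1.778
te_Data cleaning = (5 + 4·7 + 15)/6 = 48/6 = 8; σ²_Data cleaning = ((15−5)/6)² = 2.778
te_Analysis = (4 + 4·9 + 20)/6 = 60/6 = 10; σ²_Analysis = ((20−4)/6)² = 7.111
te_Draft manuscript = (4 + 4·5 + 18)/6 = 42/6 = 7; σ²_Draft manuscript = ((18−4)/6)² = 5.444

Forward pass:
ES_IRB approval = 0; EF_IRB approval = 4
ES_Recruitment = 0; EF_Recruitment = 8
ES_Instrument calibration = max(EF_IRB approval=4, EF_Recruitment=8) = 8; EF_Instrument calibration = 8+3 = 11
ES_Pilot data = max(EF_IRB approval=4, EF_Recruitment=8) = 8; EF_Pilot data = 8+8 = 16
ES_Data collection = max(EF_IRB approval=4, EF_Recruitment=8) = 8; EF_Data collection = 8+7 = 15
ES_Data cleaning = max(EF_Recruitment=8, EF_Pilot data=16) = 16; EF_Data cleaning = 16+8 = 24
ES_Analysis = max(EF_IRB approval=4, EF_Pilot data=16) = 16; EF_Analysis = 16+10 = 26
ES_Draft manuscript = max(EF_Instrument calibration=11, EF_Data collection=15, EF_Data cleaning=24, EF_Analysis=26) = 26; EF_Draft manuscript = 26+7 = 33
Expected project duration μ = 33 days. Critical path: Recruitment → Pilot data → Analysis → Draft manuscript.

Variance along critical path = 0.444 + 1.000 + 7.111 + 5.444 = 14.000; σ = √14.000 = 3.742 days.
Z = (38 − 33) / 3.742 = 1.336
P(T ≤ 38) = Φ(1.336) ≈ 0.909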